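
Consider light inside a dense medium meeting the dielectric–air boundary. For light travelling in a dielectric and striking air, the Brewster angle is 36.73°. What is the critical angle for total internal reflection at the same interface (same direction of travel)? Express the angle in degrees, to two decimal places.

θ_c ≈ 48.26°

n₂/n₁ = tan 36.73° = 0.7462; the critical angle satisfies sin θ_c = n₂/n₁.
θ_c = arcsin(0.7462) = 48.26°.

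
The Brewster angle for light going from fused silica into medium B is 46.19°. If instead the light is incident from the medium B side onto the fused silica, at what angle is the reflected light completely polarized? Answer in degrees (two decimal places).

θ_B' ≈ 43.81°

The two Brewster angles are complementary: θ_B' = 90° − θ_B = 90° − 46.19° = 43.81°.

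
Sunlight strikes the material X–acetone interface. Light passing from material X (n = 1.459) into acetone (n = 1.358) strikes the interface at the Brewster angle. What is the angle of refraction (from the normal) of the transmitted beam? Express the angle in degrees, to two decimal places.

θ_t ≈ 47.05°

First find Brewster's angle: tan θ_B = 1.358/1.459 = 0.9308, giving θ_B = 42.95°.
At Brewster's angle the reflected and refracted rays are perpendicular, so θ_t = 90° − θ_B = 90° − 42.95° = 47.05°.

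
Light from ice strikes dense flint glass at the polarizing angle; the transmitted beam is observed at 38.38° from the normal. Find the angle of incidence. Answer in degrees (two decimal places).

Since the reflected and refracted rays are at right angles at the polarizing angle, θ_B + θ_t = 90°.
θ_B = 90° − 38.38° = 51.62°.

θ_B ≈ 51.62°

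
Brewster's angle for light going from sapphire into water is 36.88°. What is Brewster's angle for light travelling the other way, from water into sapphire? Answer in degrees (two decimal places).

θ_B' ≈ 53.12°

tan θ_B' = n₁/n₂ = 1/tan θ_B, so θ_B' = 90° − θ_B.
θ_B' = 90° − 36.88° = 53.12°.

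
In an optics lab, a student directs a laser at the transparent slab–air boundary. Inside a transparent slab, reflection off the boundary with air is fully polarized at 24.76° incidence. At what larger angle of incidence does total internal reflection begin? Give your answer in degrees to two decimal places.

tan θ_B = n₂/n₁ = tan 24.76° = 0.4612.
Total internal reflection: sin θ_c = n₂/n₁ = 0.4612.
θ_c = arcsin(0.4612) = 27.47°.

θ_c ≈ 27.47°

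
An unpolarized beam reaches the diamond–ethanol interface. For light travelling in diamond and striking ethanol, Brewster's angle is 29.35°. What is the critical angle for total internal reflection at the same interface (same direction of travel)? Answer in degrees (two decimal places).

From Brewster, n₂/n₁ = tan θ_B = tan 29.35° = 0.5623.
Then sin θ_c = n₂/n₁ = 0.5623, so θ_c = arcsin 0.5623 = 34.22°.

θ_c ≈ 34.22°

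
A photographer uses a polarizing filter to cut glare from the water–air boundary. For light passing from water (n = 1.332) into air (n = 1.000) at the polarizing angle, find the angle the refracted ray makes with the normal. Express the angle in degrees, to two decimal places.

First find Brewster's angle: tan θ_B = 1.000/1.332 = 0.7508, giving θ_B = 36.90°.
The refracted ray is perpendicular to the reflected ray, so θ_t = 90° − θ_B = 53.10°.

θ_t ≈ 53.10°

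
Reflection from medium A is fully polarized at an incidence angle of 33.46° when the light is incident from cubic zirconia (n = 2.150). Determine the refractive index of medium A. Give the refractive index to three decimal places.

At the polarizing angle, tan θ_B = n₂/n₁ with n₁ on the incident side (cubic zirconia) and n₂ on the transmitted side (medium A).
n₂ = n₁ tan θ_B = 2.150 × tan 33.46° = 1.421.

n ≈ 1.421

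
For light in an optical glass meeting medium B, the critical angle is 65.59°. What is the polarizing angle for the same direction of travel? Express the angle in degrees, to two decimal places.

θ_B ≈ 42.32°

At the critical angle sin θ_c = n₂/n₁, giving n₂/n₁ = sin 65.59° = 0.9106.
Then tan θ_B = n₂/n₁ = 0.9106, so θ_B = arctan 0.9106 = 42.32°.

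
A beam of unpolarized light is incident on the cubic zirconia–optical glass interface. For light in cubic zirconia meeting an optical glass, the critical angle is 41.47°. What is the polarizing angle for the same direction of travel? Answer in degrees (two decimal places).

θ_B ≈ 33.51°

sin θ_c = n₂/n₁, so n₂/n₁ = sin 41.47° = 0.6622.
Brewster: tan θ_B = n₂/n₁ = 0.6622.
θ_B = arctan(0.6622) = 33.51°.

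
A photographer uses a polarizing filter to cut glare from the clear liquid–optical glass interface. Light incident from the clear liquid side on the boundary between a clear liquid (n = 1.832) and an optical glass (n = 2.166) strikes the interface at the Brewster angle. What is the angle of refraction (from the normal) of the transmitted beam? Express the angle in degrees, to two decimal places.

θ_t ≈ 40.22°

θ_B = arctan(n₂/n₁) = arctan(2.166/1.832) = 49.78°.
At Brewster's angle the reflected and refracted rays are perpendicular, so θ_t = 90° − θ_B = 90° − 49.78° = 40.22°.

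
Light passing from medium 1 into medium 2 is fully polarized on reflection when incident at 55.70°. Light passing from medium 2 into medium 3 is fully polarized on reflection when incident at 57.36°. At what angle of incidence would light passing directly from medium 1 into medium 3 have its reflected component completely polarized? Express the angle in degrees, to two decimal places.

n₂/n₁ = tan 55.70° = 1.4659 and n₃/n₂ = tan 57.36° = 1.5613.
n₃/n₁ = 2.2887. Then tan θ_B(1→3) = n₃/n₁, so θ_B(1→3) = arctan(2.2887) = 66.40°.

θ_B ≈ 66.40°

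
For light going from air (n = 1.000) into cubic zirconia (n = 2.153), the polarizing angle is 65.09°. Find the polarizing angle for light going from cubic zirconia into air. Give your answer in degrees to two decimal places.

θ_B' ≈ 24.91°

Reversing the direction swaps n₁ and n₂, so tan θ_B' = 1/tan θ_B and θ_B' = 90° − θ_B.
Hence θ_B' = 90° − 65.09° = 24.91°.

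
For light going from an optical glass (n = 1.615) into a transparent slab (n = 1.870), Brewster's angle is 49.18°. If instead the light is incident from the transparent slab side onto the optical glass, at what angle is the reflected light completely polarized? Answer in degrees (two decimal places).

Reversing the direction swaps n₁ and n₂, so tan θ_B' = 1/tan θ_B and θ_B' = 90° − θ_B.
Hence θ_B' = 90° − 49.18° = 40.82°.

θ_B' ≈ 40.82°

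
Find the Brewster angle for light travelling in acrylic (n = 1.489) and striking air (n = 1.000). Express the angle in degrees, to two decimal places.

θ_B ≈ 33.88°

The reflected p-component vanishes when tan θ_B = n₂/n₁.
tan θ_B = n₂/n₁ = 1.000/1.489 = 0.6716.
So θ_B = arctan 0.6716 = 33.88°.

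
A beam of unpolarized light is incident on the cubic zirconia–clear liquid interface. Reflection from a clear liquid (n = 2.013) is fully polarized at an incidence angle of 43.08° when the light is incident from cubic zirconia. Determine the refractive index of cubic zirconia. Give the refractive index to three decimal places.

n ≈ 2.153

Brewster's law: tan θ_B = n₂/n₁ (light incident in cubic zirconia, refracted into a clear liquid).
n₁ = n₂ / tan θ_B = 2.013 / tan 43.08° = 2.153.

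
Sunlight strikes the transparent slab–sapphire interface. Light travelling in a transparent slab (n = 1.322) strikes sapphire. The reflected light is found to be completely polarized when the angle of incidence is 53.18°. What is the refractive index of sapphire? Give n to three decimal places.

n ≈ 1.766

At the Brewster angle, tan θ_B = n₂/n₁ with n₁ on the incident side (a transparent slab) and n₂ on the transmitted side (sapphire).
n₂ = n₁ tan θ_B = 1.322 × tan 53.18° = 1.766.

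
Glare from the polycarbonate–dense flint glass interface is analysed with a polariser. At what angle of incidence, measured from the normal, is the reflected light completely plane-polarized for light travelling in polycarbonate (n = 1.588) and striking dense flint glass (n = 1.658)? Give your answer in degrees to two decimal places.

θ_B ≈ 46.24°

The reflected p-component vanishes when tan θ_B = n₂/n₁.
tan θ_B = n₂/n₁ = 1.658/1.588 = 1.0441.
So θ_B = arctan 1.0441 = 46.24°.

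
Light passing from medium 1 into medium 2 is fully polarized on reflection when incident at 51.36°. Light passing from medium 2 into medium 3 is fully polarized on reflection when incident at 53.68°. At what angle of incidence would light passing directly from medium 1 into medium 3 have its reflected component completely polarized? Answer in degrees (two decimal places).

tan θ_B(1→2) = n₂/n₁ = tan 51.36° = 1.2509.
tan θ_B(2→3) = n₃/n₂ = tan 53.68° = 1.3603.
Multiplying, n₃/n₁ = 1.2509 × 1.3603 = 1.7016, and θ_B(1→3) = arctan 1.7016 = 59.56°.

θ_B ≈ 59.56°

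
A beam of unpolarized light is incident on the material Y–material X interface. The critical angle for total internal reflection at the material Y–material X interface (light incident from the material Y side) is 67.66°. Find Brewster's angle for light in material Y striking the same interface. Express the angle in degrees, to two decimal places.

θ_B ≈ 42.77°

At the critical angle sin θ_c = n₂/n₁, giving n₂/n₁ = sin 67.66° = 0.9249.
Then tan θ_B = n₂/n₁ = 0.9249, so θ_B = arctan 0.9249 = 42.77°.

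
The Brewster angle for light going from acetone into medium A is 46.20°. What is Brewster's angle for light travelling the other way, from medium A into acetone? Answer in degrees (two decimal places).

Reversing the direction swaps n₁ and n₂, so tan θ_B' = 1/tan θ_B and θ_B' = 90° − θ_B.
Hence θ_B' = 90° − 46.20° = 43.80°.

θ_B' ≈ 43.80°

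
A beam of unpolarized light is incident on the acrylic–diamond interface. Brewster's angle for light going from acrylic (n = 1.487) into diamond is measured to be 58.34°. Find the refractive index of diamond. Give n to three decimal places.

n ≈ 2.411

Full polarization of the reflected beam means tan θ_B = n₂/n₁, where n₁ is the incident medium (acrylic).
n₂ = n₁ tan θ_B = 1.487 × tan 58.34° = 2.411.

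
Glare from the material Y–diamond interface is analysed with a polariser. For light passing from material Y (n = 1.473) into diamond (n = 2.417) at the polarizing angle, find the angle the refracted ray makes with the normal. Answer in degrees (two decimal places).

θ_t ≈ 31.36°

First find Brewster's angle: tan θ_B = 2.417/1.473 = 1.6409, giving θ_B = 58.64°.
Since θ_B + θ_t = 90° at Brewster incidence, θ_t = 90° − 58.64° = 31.36°.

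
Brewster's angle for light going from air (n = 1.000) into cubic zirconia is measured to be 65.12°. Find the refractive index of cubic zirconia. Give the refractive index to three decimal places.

n ≈ 2.156

Full polarization of the reflected beam means tan θ_B = n₂/n₁, where n₁ is the incident medium (air).
n₂ = n₁ tan θ_B = 1.000 × tan 65.12° = 2.156.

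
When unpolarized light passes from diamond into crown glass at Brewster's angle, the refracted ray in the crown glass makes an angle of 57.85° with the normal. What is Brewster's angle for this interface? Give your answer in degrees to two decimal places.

θ_B ≈ 32.15°

Brewster's condition makes the reflected and refracted beams perpendicular: θ_B + θ_t = 90°.
So θ_B = 90° − θ_t = 90° − 57.85° = 32.15°.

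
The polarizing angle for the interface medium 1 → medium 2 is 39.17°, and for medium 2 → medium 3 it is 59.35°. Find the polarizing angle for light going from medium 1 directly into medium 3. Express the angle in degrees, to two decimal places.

θ_B ≈ 53.97°

tan θ_B(1→2) = n₂/n₁ = tan 39.17° = 0.8147.
tan θ_B(2→3) = n₃/n₂ = tan 59.35° = 1.6875.
n₃/n₁ = 1.3749. Then tan θ_B(1→3) = n₃/n₁, so θ_B(1→3) = arctan(1.3749) = 53.97°.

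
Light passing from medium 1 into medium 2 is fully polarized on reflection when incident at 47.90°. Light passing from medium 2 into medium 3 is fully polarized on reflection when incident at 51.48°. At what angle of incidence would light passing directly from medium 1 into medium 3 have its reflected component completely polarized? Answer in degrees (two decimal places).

θ_B ≈ 54.27°

tan θ_B(1→2) = n₂/n₁ = tan 47.90° = 1.1067.
tan θ_B(2→3) = n₃/n₂ = tan 51.48° = 1.2563.
So n₃/n₁ = (n₂/n₁)(n₃/n₂) = 1.1067 × 1.2563 = 1.3903.
θ_B(1→3) = arctan(1.3903) = 54.27°.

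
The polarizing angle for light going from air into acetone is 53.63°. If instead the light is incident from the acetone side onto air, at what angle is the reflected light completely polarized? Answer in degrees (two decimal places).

tan θ_B' = n₁/n₂ = 1/tan θ_B, so θ_B' = 90° − θ_B.
θ_B' = 90° − 53.63° = 36.37°.

θ_B' ≈ 36.37°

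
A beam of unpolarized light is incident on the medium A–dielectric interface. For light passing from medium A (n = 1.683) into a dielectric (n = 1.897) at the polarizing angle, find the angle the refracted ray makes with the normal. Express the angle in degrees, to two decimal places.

θ_t ≈ 41.58°

First find Brewster's angle: tan θ_B = 1.897/1.683 = 1.1272, giving θ_B = 48.42°.
At Brewster's angle the reflected and refracted rays are perpendicular, so θ_t = 90° − θ_B = 90° − 48.42° = 41.58°.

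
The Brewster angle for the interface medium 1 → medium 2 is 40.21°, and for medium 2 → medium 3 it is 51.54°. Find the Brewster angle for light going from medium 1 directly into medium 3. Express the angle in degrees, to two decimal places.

tan θ_B(1→2) = n₂/n₁ = tan 40.21° = 0.8454.
tan θ_B(2→3) = n₃/n₂ = tan 51.54° = 1.2590.
Multiplying, n₃/n₁ = 0.8454 × 1.2590 = 1.0643, and θ_B(1→3) = arctan 1.0643 = 46.78°.

θ_B ≈ 46.78°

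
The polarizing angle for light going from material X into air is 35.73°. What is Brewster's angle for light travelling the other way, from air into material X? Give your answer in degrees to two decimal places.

θ_B' ≈ 54.27°

The two Brewster angles are complementary: θ_B' = 90° − θ_B = 90° − 35.73° = 54.27°.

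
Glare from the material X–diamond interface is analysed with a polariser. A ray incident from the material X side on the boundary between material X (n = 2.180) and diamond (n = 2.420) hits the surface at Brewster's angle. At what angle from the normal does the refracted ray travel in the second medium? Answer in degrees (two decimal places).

θ_t ≈ 42.01°

θ_B = arctan(n₂/n₁) = arctan(2.420/2.180) = 47.99°.
Since θ_B + θ_t = 90° at Brewster incidence, θ_t = 90° − 47.99° = 42.01°.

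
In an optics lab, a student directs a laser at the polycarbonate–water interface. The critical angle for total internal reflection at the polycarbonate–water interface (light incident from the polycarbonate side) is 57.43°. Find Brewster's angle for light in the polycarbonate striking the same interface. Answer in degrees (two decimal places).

sin θ_c = n₂/n₁, so n₂/n₁ = sin 57.43° = 0.8427.
Brewster: tan θ_B = n₂/n₁ = 0.8427.
θ_B = arctan(0.8427) = 40.12°.

θ_B ≈ 40.12°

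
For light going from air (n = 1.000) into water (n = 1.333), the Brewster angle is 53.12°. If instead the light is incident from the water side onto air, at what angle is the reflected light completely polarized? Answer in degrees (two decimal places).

Reversing the direction swaps n₁ and n₂, so tan θ_B' = 1/tan θ_B and θ_B' = 90° − θ_B.
Hence θ_B' = 90° − 53.12° = 36.88°.

θ_B' ≈ 36.88°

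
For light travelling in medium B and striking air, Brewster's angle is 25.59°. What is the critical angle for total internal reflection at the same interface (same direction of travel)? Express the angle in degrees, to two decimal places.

θ_c ≈ 28.61°

n₂/n₁ = tan 25.59° = 0.4789; the critical angle satisfies sin θ_c = n₂/n₁.
θ_c = arcsin(0.4789) = 28.61°.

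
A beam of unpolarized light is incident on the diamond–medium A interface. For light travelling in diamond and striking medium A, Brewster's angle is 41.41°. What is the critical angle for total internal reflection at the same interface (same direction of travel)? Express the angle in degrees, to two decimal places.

From Brewster, n₂/n₁ = tan θ_B = tan 41.41° = 0.8819.
Then sin θ_c = n₂/n₁ = 0.8819, so θ_c = arcsin 0.8819 = 61.88°.

θ_c ≈ 61.88°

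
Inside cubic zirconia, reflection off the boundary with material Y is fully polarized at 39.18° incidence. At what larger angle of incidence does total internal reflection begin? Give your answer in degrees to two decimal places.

θ_c ≈ 54.59°

tan θ_B = n₂/n₁ = tan 39.18° = 0.8150.
Total internal reflection: sin θ_c = n₂/n₁ = 0.8150.
θ_c = arcsin(0.8150) = 54.59°.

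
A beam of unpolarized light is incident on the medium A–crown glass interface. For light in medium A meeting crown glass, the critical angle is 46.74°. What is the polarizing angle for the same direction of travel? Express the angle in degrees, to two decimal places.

θ_B ≈ 36.06°

n₂/n₁ = sin θ_c = sin 46.74° = 0.7283.
tan θ_B equals the same ratio, so θ_B = arctan(0.7283) = 36.06°.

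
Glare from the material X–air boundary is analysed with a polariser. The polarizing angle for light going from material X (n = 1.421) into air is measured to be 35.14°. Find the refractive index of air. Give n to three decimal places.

n ≈ 1.000

Full polarization of the reflected beam means tan θ_B = n₂/n₁, where n₁ is the incident medium (material X).
n₂ = n₁ tan θ_B = 1.421 × tan 35.14° = 1.000.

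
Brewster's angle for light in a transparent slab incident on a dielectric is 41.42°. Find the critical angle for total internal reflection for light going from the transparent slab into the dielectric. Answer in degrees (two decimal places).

θ_c ≈ 61.91°

From Brewster, n₂/n₁ = tan θ_B = tan 41.42° = 0.8822.
Then sin θ_c = n₂/n₁ = 0.8822, so θ_c = arcsin 0.8822 = 61.91°.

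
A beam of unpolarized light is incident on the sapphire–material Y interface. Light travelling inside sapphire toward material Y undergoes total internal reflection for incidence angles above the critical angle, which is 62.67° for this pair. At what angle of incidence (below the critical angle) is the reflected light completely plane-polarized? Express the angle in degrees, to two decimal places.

n₂/n₁ = sin θ_c = sin 62.67° = 0.8884.
tan θ_B equals the same ratio, so θ_B = arctan(0.8884) = 41.62°.

θ_B ≈ 41.62°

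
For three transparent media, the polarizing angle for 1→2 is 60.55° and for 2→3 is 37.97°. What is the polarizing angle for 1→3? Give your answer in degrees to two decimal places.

n₂/n₁ = tan 60.55° = 1.7711 and n₃/n₂ = tan 37.97° = 0.7804.
So n₃/n₁ = (n₂/n₁)(n₃/n₂) = 1.7711 × 0.7804 = 1.3822.
θ_B(1→3) = arctan(1.3822) = 54.12°.

θ_B ≈ 54.12°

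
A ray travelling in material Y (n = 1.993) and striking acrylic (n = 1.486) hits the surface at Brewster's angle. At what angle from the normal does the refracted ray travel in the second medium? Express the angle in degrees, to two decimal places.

tan θ_B = n₂/n₁ = 1.486/1.993 = 0.7456, so θ_B = 36.71°.
The refracted ray is perpendicular to the reflected ray, so θ_t = 90° − θ_B = 53.29°.

θ_t ≈ 53.29°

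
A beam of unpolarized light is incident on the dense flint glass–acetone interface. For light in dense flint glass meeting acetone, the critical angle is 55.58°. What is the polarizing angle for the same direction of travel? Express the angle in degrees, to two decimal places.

At the critical angle sin θ_c = n₂/n₁, giving n₂/n₁ = sin 55.58° = 0.8249.
Then tan θ_B = n₂/n₁ = 0.8249, so θ_B = arctan 0.8249 = 39.52°.

θ_B ≈ 39.52°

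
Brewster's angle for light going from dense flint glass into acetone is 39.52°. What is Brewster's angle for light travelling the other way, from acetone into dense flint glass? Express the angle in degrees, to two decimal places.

θ_B' ≈ 50.48°

tan θ_B' = n₁/n₂ = 1/tan θ_B, so θ_B' = 90° − θ_B.
θ_B' = 90° − 39.52° = 50.48°.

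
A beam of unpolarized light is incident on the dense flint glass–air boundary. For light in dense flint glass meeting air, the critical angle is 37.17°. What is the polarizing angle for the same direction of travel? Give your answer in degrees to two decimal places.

θ_B ≈ 31.14°

n₂/n₁ = sin θ_c = sin 37.17° = 0.6042.
tan θ_B equals the same ratio, so θ_B = arctan(0.6042) = 31.14°.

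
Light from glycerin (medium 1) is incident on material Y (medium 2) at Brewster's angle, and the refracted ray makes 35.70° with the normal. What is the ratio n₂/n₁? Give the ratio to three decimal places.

n₂/n₁ ≈ 1.392

At Brewster incidence θ_B = 90° − θ_t = 90° − 35.70° = 54.30°.
Then n₂/n₁ = tan θ_B = tan 54.30° = 1.392.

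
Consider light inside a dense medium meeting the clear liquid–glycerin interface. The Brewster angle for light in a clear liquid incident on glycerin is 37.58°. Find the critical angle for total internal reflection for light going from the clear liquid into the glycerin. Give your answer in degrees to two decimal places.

tan θ_B = n₂/n₁ = tan 37.58° = 0.7695.
Total internal reflection: sin θ_c = n₂/n₁ = 0.7695.
θ_c = arcsin(0.7695) = 50.31°.

θ_c ≈ 50.31°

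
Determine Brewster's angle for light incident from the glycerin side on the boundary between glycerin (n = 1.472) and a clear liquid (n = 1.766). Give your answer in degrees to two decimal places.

θ_B ≈ 50.19°

tan θ_B = n₂/n₁ = 1.766/1.472 = 1.1997. Taking the arctangent, θ_B = 50.19°.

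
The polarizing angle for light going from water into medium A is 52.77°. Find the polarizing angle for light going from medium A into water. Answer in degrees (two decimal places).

θ_B' ≈ 37.23°

The two Brewster angles are complementary: θ_B' = 90° − θ_B = 90° − 52.77° = 37.23°.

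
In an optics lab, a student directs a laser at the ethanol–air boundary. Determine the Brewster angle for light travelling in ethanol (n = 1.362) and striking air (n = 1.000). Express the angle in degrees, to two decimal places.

θ_B ≈ 36.29°

At Brewster's angle the reflected and refracted rays are perpendicular, which with Snell's law gives tan θ_B = n₂/n₁.
tan θ_B = n₂/n₁ = 1.000/1.362 = 0.7342. Taking the arctangent, θ_B = 36.29°.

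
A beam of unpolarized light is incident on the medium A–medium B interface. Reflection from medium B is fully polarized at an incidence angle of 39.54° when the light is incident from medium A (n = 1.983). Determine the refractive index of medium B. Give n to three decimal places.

Brewster's law: tan θ_B = n₂/n₁ (light incident in medium A, refracted into medium B).
n₂ = n₁ tan θ_B = 1.983 × tan 39.54° = 1.637.

n ≈ 1.637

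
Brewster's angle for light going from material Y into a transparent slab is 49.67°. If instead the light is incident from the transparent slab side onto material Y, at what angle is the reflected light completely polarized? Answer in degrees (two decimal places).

Reversing the direction swaps n₁ and n₂, so tan θ_B' = 1/tan θ_B and θ_B' = 90° − θ_B.
Hence θ_B' = 90° − 49.67° = 40.33°.

θ_B' ≈ 40.33°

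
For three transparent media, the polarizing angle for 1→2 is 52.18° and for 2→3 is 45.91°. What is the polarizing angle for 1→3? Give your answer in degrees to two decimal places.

Each Brewster angle gives a ratio: n₂/n₁ = tan 52.18° = 1.2883, n₃/n₂ = tan 45.91° = 1.0323.
Multiplying, n₃/n₁ = 1.2883 × 1.0323 = 1.3298, and θ_B(1→3) = arctan 1.3298 = 53.06°.

θ_B ≈ 53.06°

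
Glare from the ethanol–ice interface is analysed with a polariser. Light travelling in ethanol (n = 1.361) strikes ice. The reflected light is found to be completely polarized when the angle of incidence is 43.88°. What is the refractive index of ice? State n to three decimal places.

n ≈ 1.309

Full polarization of the reflected beam means tan θ_B = n₂/n₁, where n₁ is the incident medium (ethanol).
n₂ = n₁ tan θ_B = 1.361 × tan 43.88° = 1.309.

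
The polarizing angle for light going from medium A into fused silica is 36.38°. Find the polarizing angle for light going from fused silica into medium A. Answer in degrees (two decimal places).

The two Brewster angles are complementary: θ_B' = 90° − θ_B = 90° − 36.38° = 53.62°.

θ_B' ≈ 53.62°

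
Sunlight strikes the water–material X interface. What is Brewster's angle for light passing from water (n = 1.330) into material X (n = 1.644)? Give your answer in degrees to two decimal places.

θ_B ≈ 51.03°

tan θ_B = n₂/n₁ = 1.644/1.330 = 1.2361.
θ_B = arctan(1.2361) = 51.03°.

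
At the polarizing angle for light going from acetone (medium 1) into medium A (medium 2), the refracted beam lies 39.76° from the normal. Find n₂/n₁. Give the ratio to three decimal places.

At Brewster incidence θ_B = 90° − θ_t = 90° − 39.76° = 50.24°.
tan θ_B = n₂/n₁, so n₂/n₁ = tan 50.24° = 1.202.

n₂/n₁ ≈ 1.202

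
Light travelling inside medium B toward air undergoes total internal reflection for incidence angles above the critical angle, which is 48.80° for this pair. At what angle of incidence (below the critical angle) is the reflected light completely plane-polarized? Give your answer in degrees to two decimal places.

θ_B ≈ 36.96°

At the critical angle sin θ_c = n₂/n₁, giving n₂/n₁ = sin 48.80° = 0.7524.
Then tan θ_B = n₂/n₁ = 0.7524, so θ_B = arctan 0.7524 = 36.96°.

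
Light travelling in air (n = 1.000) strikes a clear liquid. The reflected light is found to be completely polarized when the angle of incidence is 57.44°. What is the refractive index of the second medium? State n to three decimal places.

n ≈ 1.566

At the Brewster angle, tan θ_B = n₂/n₁ with n₁ on the incident side (air) and n₂ on the transmitted side (a clear liquid).
n₂ = n₁ tan θ_B = 1.000 × tan 57.44° = 1.566.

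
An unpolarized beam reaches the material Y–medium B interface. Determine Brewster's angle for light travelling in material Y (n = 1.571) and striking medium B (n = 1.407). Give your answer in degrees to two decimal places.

tan θ_B = n₂/n₁ = 1.407/1.571 = 0.8956.
So θ_B = arctan 0.8956 = 41.85°.

θ_B ≈ 41.85°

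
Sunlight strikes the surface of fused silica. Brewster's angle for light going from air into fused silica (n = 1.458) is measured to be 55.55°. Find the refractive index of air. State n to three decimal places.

n ≈ 1.000

Full polarization of the reflected beam means tan θ_B = n₂/n₁, where n₁ is the incident medium (air).
n₁ = n₂ / tan θ_B = 1.458 / tan 55.55° = 1.000.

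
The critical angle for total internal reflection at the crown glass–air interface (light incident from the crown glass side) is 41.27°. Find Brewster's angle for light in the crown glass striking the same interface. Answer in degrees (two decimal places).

θ_B ≈ 33.41°

At the critical angle sin θ_c = n₂/n₁, giving n₂/n₁ = sin 41.27° = 0.6596.
Then tan θ_B = n₂/n₁ = 0.6596, so θ_B = arctan 0.6596 = 33.41°.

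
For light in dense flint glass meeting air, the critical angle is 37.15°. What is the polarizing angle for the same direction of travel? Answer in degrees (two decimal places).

θ_B ≈ 31.13°

n₂/n₁ = sin θ_c = sin 37.15° = 0.6039.
tan θ_B equals the same ratio, so θ_B = arctan(0.6039) = 31.13°.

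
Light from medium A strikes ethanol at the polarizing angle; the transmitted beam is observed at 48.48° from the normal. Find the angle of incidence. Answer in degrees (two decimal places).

θ_B ≈ 41.52°

Brewster's condition makes the reflected and refracted beams perpendicular: θ_B + θ_t = 90°.
So θ_B = 90° − θ_t = 90° − 48.48° = 41.52°.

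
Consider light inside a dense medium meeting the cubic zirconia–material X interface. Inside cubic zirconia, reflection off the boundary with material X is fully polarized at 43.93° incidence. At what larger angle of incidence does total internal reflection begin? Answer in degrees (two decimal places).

θ_c ≈ 74.44°

n₂/n₁ = tan 43.93° = 0.9633; the critical angle satisfies sin θ_c = n₂/n₁.
θ_c = arcsin(0.9633) = 74.44°.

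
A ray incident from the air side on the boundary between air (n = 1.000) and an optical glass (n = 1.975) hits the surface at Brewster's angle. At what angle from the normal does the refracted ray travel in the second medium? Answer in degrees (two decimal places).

tan θ_B = n₂/n₁ = 1.975/1.000 = 1.9750, so θ_B = 63.15°.
At Brewster's angle the reflected and refracted rays are perpendicular, so θ_t = 90° − θ_B = 90° − 63.15° = 26.85°.

θ_t ≈ 26.85°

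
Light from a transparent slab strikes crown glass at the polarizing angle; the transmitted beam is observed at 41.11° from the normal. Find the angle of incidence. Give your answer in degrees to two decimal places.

Since the reflected and refracted rays are at right angles at the polarizing angle, θ_B + θ_t = 90°.
θ_B = 90° − 41.11° = 48.89°.

θ_B ≈ 48.89°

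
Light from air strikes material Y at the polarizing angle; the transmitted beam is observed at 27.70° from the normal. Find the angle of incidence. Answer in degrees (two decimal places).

At Brewster's angle the reflected and refracted rays are perpendicular, so θ_B + θ_t = 90°.
So θ_B = 90° − θ_t = 90° − 27.70° = 62.30°.

θ_B ≈ 62.30°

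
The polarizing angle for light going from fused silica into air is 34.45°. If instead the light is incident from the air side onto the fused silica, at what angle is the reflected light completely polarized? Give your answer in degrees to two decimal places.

θ_B' ≈ 55.55°

The two Brewster angles are complementary: θ_B' = 90° − θ_B = 90° − 34.45° = 55.55°.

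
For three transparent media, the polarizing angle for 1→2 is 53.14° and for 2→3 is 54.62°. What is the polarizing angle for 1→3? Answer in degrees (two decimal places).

n₂/n₁ = tan 53.14° = 1.3338 and n₃/n₂ = tan 54.62° = 1.4082.
Multiplying, n₃/n₁ = 1.3338 × 1.4082 = 1.8782, and θ_B(1→3) = arctan 1.8782 = 61.97°.

θ_B ≈ 61.97°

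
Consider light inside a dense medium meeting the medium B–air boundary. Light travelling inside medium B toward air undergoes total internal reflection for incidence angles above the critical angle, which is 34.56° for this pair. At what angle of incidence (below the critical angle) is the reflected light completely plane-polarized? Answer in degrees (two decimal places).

At the critical angle sin θ_c = n₂/n₁, giving n₂/n₁ = sin 34.56° = 0.5673.
Then tan θ_B = n₂/n₁ = 0.5673, so θ_B = arctan 0.5673 = 29.56°.

θ_B ≈ 29.56°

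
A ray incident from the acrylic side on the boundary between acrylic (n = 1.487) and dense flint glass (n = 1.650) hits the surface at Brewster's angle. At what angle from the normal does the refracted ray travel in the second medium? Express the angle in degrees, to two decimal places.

First find Brewster's angle: tan θ_B = 1.650/1.487 = 1.1096, giving θ_B = 47.97°.
Since θ_B + θ_t = 90° at Brewster incidence, θ_t = 90° − 47.97° = 42.03°.

θ_t ≈ 42.03°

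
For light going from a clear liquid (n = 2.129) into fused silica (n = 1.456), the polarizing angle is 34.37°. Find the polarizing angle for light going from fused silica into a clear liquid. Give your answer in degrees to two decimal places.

tan θ_B' = n₁/n₂ = 1/tan θ_B, so θ_B' = 90° − θ_B.
θ_B' = 90° − 34.37° = 55.63°.

θ_B' ≈ 55.63°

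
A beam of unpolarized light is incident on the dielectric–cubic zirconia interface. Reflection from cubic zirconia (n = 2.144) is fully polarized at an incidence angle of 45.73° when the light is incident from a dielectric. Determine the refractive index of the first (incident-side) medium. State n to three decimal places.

Full polarization of the reflected beam means tan θ_B = n₂/n₁, where n₁ is the incident medium (a dielectric).
n₁ = n₂ / tan θ_B = 2.144 / tan 45.73° = 2.090.

n ≈ 2.090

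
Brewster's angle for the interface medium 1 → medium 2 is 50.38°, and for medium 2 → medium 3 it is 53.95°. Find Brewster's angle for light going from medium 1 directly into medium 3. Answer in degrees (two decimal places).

θ_B ≈ 58.93°

n₂/n₁ = tan 50.38° = 1.2079 and n₃/n₂ = tan 53.95° = 1.3739.
n₃/n₁ = 1.6595. Then tan θ_B(1→3) = n₃/n₁, so θ_B(1→3) = arctan(1.6595) = 58.93°.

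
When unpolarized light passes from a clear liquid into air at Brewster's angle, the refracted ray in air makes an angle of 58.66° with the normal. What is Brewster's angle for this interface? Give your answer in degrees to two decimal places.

θ_B ≈ 31.34°

At Brewster's angle the reflected and refracted rays are perpendicular, so θ_B + θ_t = 90°.
θ_B = 90° − 58.66° = 31.34°.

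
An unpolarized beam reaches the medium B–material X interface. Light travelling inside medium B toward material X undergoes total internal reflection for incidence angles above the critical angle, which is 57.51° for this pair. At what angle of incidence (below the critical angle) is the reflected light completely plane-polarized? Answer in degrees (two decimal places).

sin θ_c = n₂/n₁, so n₂/n₁ = sin 57.51° = 0.8435.
Brewster: tan θ_B = n₂/n₁ = 0.8435.
θ_B = arctan(0.8435) = 40.15°.

θ_B ≈ 40.15°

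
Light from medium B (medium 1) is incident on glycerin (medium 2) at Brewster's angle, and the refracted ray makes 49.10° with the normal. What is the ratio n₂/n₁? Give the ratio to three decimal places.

At Brewster incidence θ_B = 90° − θ_t = 90° − 49.10° = 40.90°.
Then n₂/n₁ = tan θ_B = tan 40.90° = 0.866.

n₂/n₁ ≈ 0.866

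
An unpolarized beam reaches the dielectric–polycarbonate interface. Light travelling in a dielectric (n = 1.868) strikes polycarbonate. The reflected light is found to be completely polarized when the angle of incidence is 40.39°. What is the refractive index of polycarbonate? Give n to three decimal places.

Brewster's law: tan θ_B = n₂/n₁ (light incident in a dielectric, refracted into polycarbonate).
n₂ = n₁ tan θ_B = 1.868 × tan 40.39° = 1.589.

n ≈ 1.589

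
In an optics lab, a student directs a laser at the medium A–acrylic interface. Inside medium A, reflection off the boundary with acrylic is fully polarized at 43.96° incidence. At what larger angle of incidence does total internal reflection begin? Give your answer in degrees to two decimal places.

θ_c ≈ 74.65°

From Brewster, n₂/n₁ = tan θ_B = tan 43.96° = 0.9643.
Then sin θ_c = n₂/n₁ = 0.9643, so θ_c = arcsin 0.9643 = 74.65°.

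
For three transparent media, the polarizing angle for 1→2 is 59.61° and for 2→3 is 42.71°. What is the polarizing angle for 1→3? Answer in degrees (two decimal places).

θ_B ≈ 57.57°

Each Brewster angle gives a ratio: n₂/n₁ = tan 59.61° = 1.7051, n₃/n₂ = tan 42.71° = 0.9231.
n₃/n₁ = 1.5740. Then tan θ_B(1→3) = n₃/n₁, so θ_B(1→3) = arctan(1.5740) = 57.57°.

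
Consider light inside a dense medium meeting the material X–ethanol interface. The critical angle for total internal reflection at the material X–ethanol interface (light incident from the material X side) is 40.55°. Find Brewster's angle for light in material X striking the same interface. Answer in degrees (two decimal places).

n₂/n₁ = sin θ_c = sin 40.55° = 0.6501.
tan θ_B equals the same ratio, so θ_B = arctan(0.6501) = 33.03°.

θ_B ≈ 33.03°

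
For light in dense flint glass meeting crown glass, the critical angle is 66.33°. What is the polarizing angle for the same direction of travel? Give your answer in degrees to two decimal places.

θ_B ≈ 42.49°

n₂/n₁ = sin θ_c = sin 66.33° = 0.9159.
tan θ_B equals the same ratio, so θ_B = arctan(0.9159) = 42.49°.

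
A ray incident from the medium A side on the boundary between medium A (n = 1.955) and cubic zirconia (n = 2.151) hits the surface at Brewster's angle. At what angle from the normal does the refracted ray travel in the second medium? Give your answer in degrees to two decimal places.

θ_t ≈ 42.27°

First find Brewster's angle: tan θ_B = 2.151/1.955 = 1.1003, giving θ_B = 47.73°.
Since θ_B + θ_t = 90° at Brewster incidence, θ_t = 90° − 47.73° = 42.27°.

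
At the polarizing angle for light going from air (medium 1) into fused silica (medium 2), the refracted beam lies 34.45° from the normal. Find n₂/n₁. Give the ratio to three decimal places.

θ_B + θ_t = 90°, so θ_B = 90° − 34.45° = 55.55°.
tan θ_B = n₂/n₁, so n₂/n₁ = tan 55.55° = 1.458.

n₂/n₁ ≈ 1.458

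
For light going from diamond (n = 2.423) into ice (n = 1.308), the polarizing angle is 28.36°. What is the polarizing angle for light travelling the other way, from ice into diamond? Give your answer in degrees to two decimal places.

θ_B' ≈ 61.64°

Reversing the direction swaps n₁ and n₂, so tan θ_B' = 1/tan θ_B and θ_B' = 90° − θ_B.
Hence θ_B' = 90° − 28.36° = 61.64°.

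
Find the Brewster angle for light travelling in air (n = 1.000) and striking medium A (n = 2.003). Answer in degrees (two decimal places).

Here n₂/n₁ = 2.003/1.000 = 2.0030, and Brewster's law gives tan θ_B = n₂/n₁.
θ_B = arctan(2.0030) = 63.47°.

θ_B ≈ 63.47°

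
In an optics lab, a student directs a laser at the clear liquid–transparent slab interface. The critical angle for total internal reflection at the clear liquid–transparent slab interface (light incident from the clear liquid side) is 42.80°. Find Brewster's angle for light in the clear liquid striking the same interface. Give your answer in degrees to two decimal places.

At the critical angle sin θ_c = n₂/n₁, giving n₂/n₁ = sin 42.80° = 0.6794.
Then tan θ_B = n₂/n₁ = 0.6794, so θ_B = arctan 0.6794 = 34.19°.

θ_B ≈ 34.19°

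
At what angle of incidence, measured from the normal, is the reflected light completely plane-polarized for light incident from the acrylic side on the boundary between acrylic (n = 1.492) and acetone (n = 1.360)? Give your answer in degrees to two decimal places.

Here n₂/n₁ = 1.360/1.492 = 0.9115, and Brewster's law gives tan θ_B = n₂/n₁. Taking the arctangent, θ_B = 42.35°.

θ_B ≈ 42.35°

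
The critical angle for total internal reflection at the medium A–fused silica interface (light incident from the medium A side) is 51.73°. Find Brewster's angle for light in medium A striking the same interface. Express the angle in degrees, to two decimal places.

θ_B ≈ 38.14°

n₂/n₁ = sin θ_c = sin 51.73° = 0.7851.
tan θ_B equals the same ratio, so θ_B = arctan(0.7851) = 38.14°.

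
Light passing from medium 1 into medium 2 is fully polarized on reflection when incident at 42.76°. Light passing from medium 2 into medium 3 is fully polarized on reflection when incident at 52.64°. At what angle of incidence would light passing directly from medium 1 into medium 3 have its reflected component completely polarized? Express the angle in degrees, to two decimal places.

θ_B ≈ 50.46°

n₂/n₁ = tan 42.76° = 0.9247 and n₃/n₂ = tan 52.64° = 1.3098.
Multiplying, n₃/n₁ = 0.9247 × 1.3098 = 1.2112, and θ_B(1→3) = arctan 1.2112 = 50.46°.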